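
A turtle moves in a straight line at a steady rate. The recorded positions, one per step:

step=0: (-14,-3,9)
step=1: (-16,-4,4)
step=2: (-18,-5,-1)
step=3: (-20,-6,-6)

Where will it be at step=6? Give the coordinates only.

The position changes by (-2,-1,-5) every step.
step 4: (-20,-6,-6) + (-2,-1,-5) → (-22,-7,-11)
step 5: (-22,-7,-11) + (-2,-1,-5) → (-24,-8,-16)
step 6: (-24,-8,-16) + (-2,-1,-5) → (-26,-9,-21)

(-26,-9,-21)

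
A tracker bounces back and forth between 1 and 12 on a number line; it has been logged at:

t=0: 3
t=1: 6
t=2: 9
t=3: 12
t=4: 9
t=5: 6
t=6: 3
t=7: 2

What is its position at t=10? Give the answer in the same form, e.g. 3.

The value travels 3 per step and bounces off the walls at 1 and 12.
  step 8: 2 → 5
  step 9: 5 → 8
  step 10: 8 → 11

11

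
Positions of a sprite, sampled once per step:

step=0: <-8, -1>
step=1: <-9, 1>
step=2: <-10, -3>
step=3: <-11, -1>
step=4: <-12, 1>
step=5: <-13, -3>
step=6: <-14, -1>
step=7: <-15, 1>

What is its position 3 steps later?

<-18, 1>

First: linear, -1 per step → -18 at step 10.
Second: cycles through -1, 1, -3 every 3 steps. Step 10 lands at position 1 of the cycle → 1.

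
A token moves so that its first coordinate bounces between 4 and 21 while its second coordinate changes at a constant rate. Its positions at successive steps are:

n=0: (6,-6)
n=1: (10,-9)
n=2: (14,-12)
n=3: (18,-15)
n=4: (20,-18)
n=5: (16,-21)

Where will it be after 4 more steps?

The first coordinate travels 4 per step and bounces off the walls at 4 and 21.
  step 6: 16 → 12
  step 7: 12 → 8
  step 8: 8 → 4
  step 9: 4 → 8
The second coordinate changes by -3 each step: at step 9 it is -33.

(8,-33)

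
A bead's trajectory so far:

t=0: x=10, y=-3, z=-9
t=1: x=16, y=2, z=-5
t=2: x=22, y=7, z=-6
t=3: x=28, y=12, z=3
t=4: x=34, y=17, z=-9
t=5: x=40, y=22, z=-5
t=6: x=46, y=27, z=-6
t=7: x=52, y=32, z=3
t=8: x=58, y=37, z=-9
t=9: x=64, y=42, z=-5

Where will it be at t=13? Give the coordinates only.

X: linear, +6 per step → 88 at step 13.
Y: linear, +5 per step → 62 at step 13.
Z: cycles through -9, -5, -6, 3 every 4 steps. Step 13 lands at position 1 of the cycle → -5.

x=88, y=62, z=-5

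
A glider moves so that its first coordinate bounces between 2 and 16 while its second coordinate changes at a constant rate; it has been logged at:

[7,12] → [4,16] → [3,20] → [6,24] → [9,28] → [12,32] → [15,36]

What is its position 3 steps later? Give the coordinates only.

[8,48]

The first coordinate reflects between 2 and 16, moving 3 per step.
  step 7: 15 → 14
  step 8: 14 → 11
  step 9: 11 → 8
The second coordinate changes by +4 each step: at step 9 it is 48.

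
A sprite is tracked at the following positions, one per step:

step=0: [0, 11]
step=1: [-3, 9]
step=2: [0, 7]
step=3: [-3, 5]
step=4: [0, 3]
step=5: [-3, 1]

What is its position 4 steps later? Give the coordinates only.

The first coordinate repeats the cycle [0, -3] with period 2; step 9 mod 2 = 1, giving -3.
The second coordinate changes by -2 each step, so at step 9 it is 11 + 9·(-2) = -7.

[-3, -7]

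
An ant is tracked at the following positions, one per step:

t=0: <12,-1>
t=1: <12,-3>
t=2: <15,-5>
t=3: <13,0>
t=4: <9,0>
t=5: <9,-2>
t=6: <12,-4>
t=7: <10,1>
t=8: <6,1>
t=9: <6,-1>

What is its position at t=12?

<3,2>

The moves between consecutive positions are <+0,-2>, <+3,-2>, <-2,+5>, <-4,+0>, <+0,-2>, <+3,-2>, <-2,+5>, <-4,+0>, <+0,-2>; they repeat the 4-cycle [<+0,-2>, <+3,-2>, <-2,+5>, <-4,+0>].
step 10: apply <+3,-2> → <9,-3>
step 11: apply <-2,+5> → <7,2>
step 12: apply <-4,+0> → <3,2>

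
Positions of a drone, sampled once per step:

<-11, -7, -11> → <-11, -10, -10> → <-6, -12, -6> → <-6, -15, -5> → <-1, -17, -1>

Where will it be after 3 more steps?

<4, -25, 5>

The moves between consecutive positions are <+0, -3, +1>, <+5, -2, +4>, <+0, -3, +1>, <+5, -2, +4>; they repeat the 2-cycle [<+0, -3, +1>, <+5, -2, +4>].
step 5: apply <+0, -3, +1> → <-1, -20, 0>
step 6: apply <+5, -2, +4> → <4, -22, 4>
step 7: apply <+0, -3, +1> → <4, -25, 5>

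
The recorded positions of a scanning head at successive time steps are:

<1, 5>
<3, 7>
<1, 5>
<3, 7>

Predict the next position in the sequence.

<1, 5>

Consecutive displacements <+2, +2>, <-2, -2>, <+2, +2> scale by a factor of -1 each step.
step 4: <3, 7> + <-2, -2> → <1, 5>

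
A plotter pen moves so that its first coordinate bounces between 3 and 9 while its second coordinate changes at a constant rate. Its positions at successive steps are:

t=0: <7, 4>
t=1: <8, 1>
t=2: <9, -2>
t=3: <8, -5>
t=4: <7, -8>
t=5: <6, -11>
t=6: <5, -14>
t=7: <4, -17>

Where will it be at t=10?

The first coordinate reflects between 3 and 9, moving 1 per step.
  step 8: 4 → 3
  step 9: 3 → 4
  step 10: 4 → 5
The second coordinate changes by -3 each step: at step 10 it is -26.

<5, -26>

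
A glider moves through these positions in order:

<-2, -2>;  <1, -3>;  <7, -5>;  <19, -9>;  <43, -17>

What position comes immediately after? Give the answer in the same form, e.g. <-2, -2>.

<91, -33>

Consecutive displacements <+3, -1>, <+6, -2>, <+12, -4>, <+24, -8> scale by a factor of 2 each step.
step 5: <43, -17> + <+48, -16> → <91, -33>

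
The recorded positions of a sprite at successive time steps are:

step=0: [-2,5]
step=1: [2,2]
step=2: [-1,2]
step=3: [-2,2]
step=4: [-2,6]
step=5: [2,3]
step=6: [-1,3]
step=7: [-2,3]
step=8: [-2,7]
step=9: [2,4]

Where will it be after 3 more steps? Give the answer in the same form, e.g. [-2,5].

[-2,8]

The moves between consecutive positions are [+4,-3], [-3,+0], [-1,+0], [+0,+4], [+4,-3], [-3,+0], [-1,+0], [+0,+4], [+4,-3]; they repeat the 4-cycle [[+4,-3], [-3,+0], [-1,+0], [+0,+4]].
step 10: apply [-3,+0] → [-1,4]
step 11: apply [-1,+0] → [-2,4]
step 12: apply [+0,+4] → [-2,8]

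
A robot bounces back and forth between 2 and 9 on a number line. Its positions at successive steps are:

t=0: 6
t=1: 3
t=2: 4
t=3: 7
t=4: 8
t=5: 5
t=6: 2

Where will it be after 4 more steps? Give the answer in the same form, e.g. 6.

The value travels 3 per step and bounces off the walls at 2 and 9.
  step 7: 2 → 5
  step 8: 5 → 8
  step 9: 8 → 7
  step 10: 7 → 4

4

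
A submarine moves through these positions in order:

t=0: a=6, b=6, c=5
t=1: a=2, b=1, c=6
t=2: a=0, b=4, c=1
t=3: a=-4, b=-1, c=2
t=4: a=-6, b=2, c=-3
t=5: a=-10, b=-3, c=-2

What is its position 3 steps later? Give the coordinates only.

a=-18, b=-2, c=-11

The moves between consecutive positions are (-4, -5, +1), (-2, +3, -5), (-4, -5, +1), (-2, +3, -5), (-4, -5, +1); they repeat the 2-cycle [(-4, -5, +1), (-2, +3, -5)].
step 6: apply (-2, +3, -5) → a=-12, b=0, c=-7
step 7: apply (-4, -5, +1) → a=-16, b=-5, c=-6
step 8: apply (-2, +3, -5) → a=-18, b=-2, c=-11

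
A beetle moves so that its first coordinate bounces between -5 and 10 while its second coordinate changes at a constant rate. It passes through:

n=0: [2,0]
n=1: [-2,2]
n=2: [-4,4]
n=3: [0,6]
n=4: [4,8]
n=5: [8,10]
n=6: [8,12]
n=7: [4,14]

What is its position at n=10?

[-2,20]

The first coordinate reflects between -5 and 10, moving 4 per step.
  step 8: 4 → 0
  step 9: 0 → -4
  step 10: -4 → -2
The second coordinate changes by +2 each step: at step 10 it is 20.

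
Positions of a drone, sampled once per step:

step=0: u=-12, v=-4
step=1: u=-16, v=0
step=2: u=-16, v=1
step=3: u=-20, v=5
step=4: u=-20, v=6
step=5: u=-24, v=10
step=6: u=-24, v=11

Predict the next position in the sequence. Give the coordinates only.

u=-28, v=15

The moves between consecutive positions are (-4, +4), (+0, +1), (-4, +4), (+0, +1), (-4, +4), (+0, +1); they repeat the 2-cycle [(-4, +4), (+0, +1)].
step 7: apply (-4, +4) → u=-28, v=15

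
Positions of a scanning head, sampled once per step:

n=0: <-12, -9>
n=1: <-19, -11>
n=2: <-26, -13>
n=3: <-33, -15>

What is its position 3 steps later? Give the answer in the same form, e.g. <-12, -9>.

Constant displacement of <-7, -2> per step.
step 4: <-33, -15> + <-7, -2> → <-40, -17>
step 5: <-40, -17> + <-7, -2> → <-47, -19>
step 6: <-47, -19> + <-7, -2> → <-54, -21>

<-54, -21>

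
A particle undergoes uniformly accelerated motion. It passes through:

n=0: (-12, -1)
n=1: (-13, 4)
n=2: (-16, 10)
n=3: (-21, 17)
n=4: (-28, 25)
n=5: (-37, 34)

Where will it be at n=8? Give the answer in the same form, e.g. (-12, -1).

Successive displacements: (-1, +5), (-3, +6), (-5, +7), (-7, +8), (-9, +9) — each changes by (-2, +1).
step 6: (-37, 34) + (-11, +10) → (-48, 44)
step 7: (-48, 44) + (-13, +11) → (-61, 55)
step 8: (-61, 55) + (-15, +12) → (-76, 67)

(-76, 67)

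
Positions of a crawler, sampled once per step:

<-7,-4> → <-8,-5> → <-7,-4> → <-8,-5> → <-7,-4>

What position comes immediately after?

<-8,-5>

Step-to-step displacements: <-1,-1>, <+1,+1>, <-1,-1>, <+1,+1>; each is -1× the previous.
step 5: <-7,-4> + <-1,-1> → <-8,-5>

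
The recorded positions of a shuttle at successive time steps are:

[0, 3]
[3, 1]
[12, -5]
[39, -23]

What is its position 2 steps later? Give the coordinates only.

[363, -239]

Step-to-step displacements: [+3, -2], [+9, -6], [+27, -18]; each is 3× the previous.
step 4: [39, -23] + [+81, -54] → [120, -77]
step 5: [120, -77] + [+243, -162] → [363, -239]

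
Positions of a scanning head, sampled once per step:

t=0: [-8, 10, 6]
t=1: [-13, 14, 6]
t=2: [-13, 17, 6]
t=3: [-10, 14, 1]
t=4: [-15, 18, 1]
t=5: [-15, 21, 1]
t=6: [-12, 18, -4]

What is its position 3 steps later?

[-14, 22, -9]

The moves between consecutive positions are [-5, +4, +0], [+0, +3, +0], [+3, -3, -5], [-5, +4, +0], [+0, +3, +0], [+3, -3, -5]; they repeat the 3-cycle [[-5, +4, +0], [+0, +3, +0], [+3, -3, -5]].
step 7: apply [-5, +4, +0] → [-17, 22, -4]
step 8: apply [+0, +3, +0] → [-17, 25, -4]
step 9: apply [+3, -3, -5] → [-14, 22, -9]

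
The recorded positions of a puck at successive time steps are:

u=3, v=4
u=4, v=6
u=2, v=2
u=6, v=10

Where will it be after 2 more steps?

u=14, v=26

The jumps are (+1, +2), (-2, -4), (+4, +8) — a geometric progression with ratio -2.
step 4: u=6, v=10 + (-8, -16) → u=-2, v=-6
step 5: u=-2, v=-6 + (+16, +32) → u=14, v=26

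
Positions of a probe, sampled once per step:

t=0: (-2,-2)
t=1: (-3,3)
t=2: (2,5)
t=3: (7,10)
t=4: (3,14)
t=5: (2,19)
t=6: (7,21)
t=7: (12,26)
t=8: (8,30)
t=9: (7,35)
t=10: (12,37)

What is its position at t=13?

(12,51)

The moves between consecutive positions are (-1,+5), (+5,+2), (+5,+5), (-4,+4), (-1,+5), (+5,+2), (+5,+5), (-4,+4), (-1,+5), (+5,+2); they repeat the 4-cycle [(-1,+5), (+5,+2), (+5,+5), (-4,+4)].
step 11: apply (+5,+5) → (17,42)
step 12: apply (-4,+4) → (13,46)
step 13: apply (-1,+5) → (12,51)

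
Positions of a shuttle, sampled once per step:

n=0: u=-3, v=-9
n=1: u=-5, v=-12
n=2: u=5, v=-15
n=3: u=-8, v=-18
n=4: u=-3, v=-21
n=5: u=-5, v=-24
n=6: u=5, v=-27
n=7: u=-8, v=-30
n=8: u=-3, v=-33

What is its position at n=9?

u=-5, v=-36

The u coordinate repeats the cycle [-3, -5, 5, -8] with period 4; step 9 mod 4 = 1, giving -5.
The v coordinate changes by -3 each step, so at step 9 it is -9 + 9·(-3) = -36.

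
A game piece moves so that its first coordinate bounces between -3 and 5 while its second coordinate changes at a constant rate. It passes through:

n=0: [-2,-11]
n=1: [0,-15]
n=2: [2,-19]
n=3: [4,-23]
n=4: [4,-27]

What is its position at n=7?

The first coordinate reflects between -3 and 5, moving 2 per step.
  step 5: 4 → 2
  step 6: 2 → 0
  step 7: 0 → -2
The second coordinate changes by -4 each step: at step 7 it is -39.

[-2,-39]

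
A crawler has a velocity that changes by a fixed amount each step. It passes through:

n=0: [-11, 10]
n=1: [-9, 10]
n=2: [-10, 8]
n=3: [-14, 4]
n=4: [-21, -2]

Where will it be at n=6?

[-44, -20]

Successive displacements: [+2, +0], [-1, -2], [-4, -4], [-7, -6] — each changes by [-3, -2].
step 5: [-21, -2] + [-10, -8] → [-31, -10]
step 6: [-31, -10] + [-13, -10] → [-44, -20]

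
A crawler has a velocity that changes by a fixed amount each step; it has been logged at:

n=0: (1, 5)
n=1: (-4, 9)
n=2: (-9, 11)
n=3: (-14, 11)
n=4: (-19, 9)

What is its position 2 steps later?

First differences are (-5, +4), (-5, +2), (-5, +0), (-5, -2); their common second difference is (+0, -2) (constant acceleration).
step 5: (-19, 9) + (-5, -4) → (-24, 5)
step 6: (-24, 5) + (-5, -6) → (-29, -1)

(-29, -1)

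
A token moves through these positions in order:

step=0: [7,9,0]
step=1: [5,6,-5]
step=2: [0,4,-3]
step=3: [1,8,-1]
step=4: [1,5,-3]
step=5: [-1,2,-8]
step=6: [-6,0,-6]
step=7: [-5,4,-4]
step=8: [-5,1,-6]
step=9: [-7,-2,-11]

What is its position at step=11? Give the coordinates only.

[-11,0,-7]

Differencing gives [-2,-3,-5], [-5,-2,+2], [+1,+4,+2], [+0,-3,-2], [-2,-3,-5], [-5,-2,+2], [+1,+4,+2], [+0,-3,-2], [-2,-3,-5]. This is the pattern [-2,-3,-5], [-5,-2,+2], [+1,+4,+2], [+0,-3,-2] repeated.
step 10: apply [-5,-2,+2] → [-12,-4,-9]
step 11: apply [+1,+4,+2] → [-11,0,-7]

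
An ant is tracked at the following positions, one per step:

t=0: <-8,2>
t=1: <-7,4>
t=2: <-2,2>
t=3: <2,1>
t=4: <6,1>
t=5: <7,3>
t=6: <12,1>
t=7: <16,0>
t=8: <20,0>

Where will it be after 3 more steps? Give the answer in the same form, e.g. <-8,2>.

<30,-1>

Differencing gives <+1,+2>, <+5,-2>, <+4,-1>, <+4,+0>, <+1,+2>, <+5,-2>, <+4,-1>, <+4,+0>. This is the pattern <+1,+2>, <+5,-2>, <+4,-1>, <+4,+0> repeated.
step 9: apply <+1,+2> → <21,2>
step 10: apply <+5,-2> → <26,0>
step 11: apply <+4,-1> → <30,-1>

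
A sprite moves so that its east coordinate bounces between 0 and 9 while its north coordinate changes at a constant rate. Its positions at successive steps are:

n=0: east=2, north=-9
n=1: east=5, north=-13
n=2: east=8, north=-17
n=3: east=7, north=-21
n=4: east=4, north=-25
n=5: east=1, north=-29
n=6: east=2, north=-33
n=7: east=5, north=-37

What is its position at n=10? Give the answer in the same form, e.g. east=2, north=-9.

east=4, north=-49

The east coordinate travels 3 per step and bounces off the walls at 0 and 9.
  step 8: 5 → 8
  step 9: 8 → 7
  step 10: 7 → 4
The north coordinate changes by -4 each step: at step 10 it is -49.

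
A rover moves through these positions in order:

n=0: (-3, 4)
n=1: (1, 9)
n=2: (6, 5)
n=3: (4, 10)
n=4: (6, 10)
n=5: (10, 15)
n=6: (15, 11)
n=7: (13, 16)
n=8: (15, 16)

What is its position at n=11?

(22, 22)

Differencing gives (+4, +5), (+5, -4), (-2, +5), (+2, +0), (+4, +5), (+5, -4), (-2, +5), (+2, +0). This is the pattern (+4, +5), (+5, -4), (-2, +5), (+2, +0) repeated.
step 9: apply (+4, +5) → (19, 21)
step 10: apply (+5, -4) → (24, 17)
step 11: apply (-2, +5) → (22, 22)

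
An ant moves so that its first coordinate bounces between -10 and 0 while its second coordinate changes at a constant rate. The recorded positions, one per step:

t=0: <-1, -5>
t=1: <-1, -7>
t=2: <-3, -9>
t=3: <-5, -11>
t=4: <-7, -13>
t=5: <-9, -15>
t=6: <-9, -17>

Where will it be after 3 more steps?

<-3, -23>

The first coordinate reflects between -10 and 0, moving 2 per step.
  step 7: -9 → -7
  step 8: -7 → -5
  step 9: -5 → -3
The second coordinate changes by -2 each step: at step 9 it is -23.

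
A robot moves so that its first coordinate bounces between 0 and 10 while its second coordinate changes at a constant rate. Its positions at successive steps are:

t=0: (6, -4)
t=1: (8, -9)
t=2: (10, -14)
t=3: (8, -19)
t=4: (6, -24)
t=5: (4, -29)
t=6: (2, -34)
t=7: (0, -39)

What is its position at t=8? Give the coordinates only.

(2, -44)

The first coordinate travels 2 per step and bounces off the walls at 0 and 10.
  step 8: 0 → 2
The second coordinate changes by -5 each step: at step 8 it is -44.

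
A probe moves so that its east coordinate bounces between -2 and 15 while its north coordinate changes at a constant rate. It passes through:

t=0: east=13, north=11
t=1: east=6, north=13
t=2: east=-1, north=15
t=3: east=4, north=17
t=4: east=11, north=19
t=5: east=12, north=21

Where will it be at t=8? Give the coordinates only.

east=5, north=27

The east coordinate travels 7 per step and bounces off the walls at -2 and 15.
  step 6: 12 → 5
  step 7: 5 → -2
  step 8: -2 → 5
The north coordinate changes by +2 each step: at step 8 it is 27.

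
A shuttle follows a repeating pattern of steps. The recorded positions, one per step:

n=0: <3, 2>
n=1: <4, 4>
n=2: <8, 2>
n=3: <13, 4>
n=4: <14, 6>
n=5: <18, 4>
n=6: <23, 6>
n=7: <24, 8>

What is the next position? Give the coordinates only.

Step-to-step displacements: <+1, +2>, <+4, -2>, <+5, +2>, <+1, +2>, <+4, -2>, <+5, +2>, <+1, +2> — a repeating cycle of length 3.
step 8: apply <+4, -2> → <28, 6>

<28, 6>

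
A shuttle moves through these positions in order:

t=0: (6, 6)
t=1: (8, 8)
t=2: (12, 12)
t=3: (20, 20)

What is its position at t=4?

(36, 36)

Step-to-step displacements: (+2, +2), (+4, +4), (+8, +8); each is 2× the previous.
step 4: (20, 20) + (+16, +16) → (36, 36)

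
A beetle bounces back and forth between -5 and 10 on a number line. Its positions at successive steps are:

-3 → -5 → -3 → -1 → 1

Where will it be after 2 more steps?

The value reflects between -5 and 10, moving 2 per step.
  step 5: 1 → 3
  step 6: 3 → 5

5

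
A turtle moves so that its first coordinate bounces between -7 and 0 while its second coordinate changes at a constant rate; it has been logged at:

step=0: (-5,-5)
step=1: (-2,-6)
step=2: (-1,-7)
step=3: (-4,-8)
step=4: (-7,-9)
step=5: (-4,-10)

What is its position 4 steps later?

The first coordinate travels 3 per step and bounces off the walls at -7 and 0.
  step 6: -4 → -1
  step 7: -1 → -2
  step 8: -2 → -5
  step 9: -5 → -6
The second coordinate changes by -1 each step: at step 9 it is -14.

(-6,-14)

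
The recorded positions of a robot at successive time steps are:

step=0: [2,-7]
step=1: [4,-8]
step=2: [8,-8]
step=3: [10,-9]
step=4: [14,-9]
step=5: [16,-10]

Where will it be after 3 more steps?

[26,-11]

The moves between consecutive positions are [+2,-1], [+4,+0], [+2,-1], [+4,+0], [+2,-1]; they repeat the 2-cycle [[+2,-1], [+4,+0]].
step 6: apply [+4,+0] → [20,-10]
step 7: apply [+2,-1] → [22,-11]
step 8: apply [+4,+0] → [26,-11]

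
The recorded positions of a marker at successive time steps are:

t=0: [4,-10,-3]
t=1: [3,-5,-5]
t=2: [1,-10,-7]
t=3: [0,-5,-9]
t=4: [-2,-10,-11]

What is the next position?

Step-to-step displacements: [-1,+5,-2], [-2,-5,-2], [-1,+5,-2], [-2,-5,-2] — a repeating cycle of length 2.
step 5: apply [-1,+5,-2] → [-3,-5,-13]

[-3,-5,-13]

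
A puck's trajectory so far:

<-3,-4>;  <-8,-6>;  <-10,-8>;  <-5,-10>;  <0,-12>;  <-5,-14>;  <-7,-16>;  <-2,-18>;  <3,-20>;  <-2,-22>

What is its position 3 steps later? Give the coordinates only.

Step-to-step displacements: <-5,-2>, <-2,-2>, <+5,-2>, <+5,-2>, <-5,-2>, <-2,-2>, <+5,-2>, <+5,-2>, <-5,-2> — a repeating cycle of length 4.
step 10: apply <-2,-2> → <-4,-24>
step 11: apply <+5,-2> → <1,-26>
step 12: apply <+5,-2> → <6,-28>

<6,-28>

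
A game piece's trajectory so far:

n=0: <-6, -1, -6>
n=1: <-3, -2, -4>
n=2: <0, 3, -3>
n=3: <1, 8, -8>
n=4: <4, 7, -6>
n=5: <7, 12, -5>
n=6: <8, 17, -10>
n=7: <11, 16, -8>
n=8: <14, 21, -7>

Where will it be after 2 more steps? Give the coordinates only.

<18, 25, -10>

The moves between consecutive positions are <+3, -1, +2>, <+3, +5, +1>, <+1, +5, -5>, <+3, -1, +2>, <+3, +5, +1>, <+1, +5, -5>, <+3, -1, +2>, <+3, +5, +1>; they repeat the 3-cycle [<+3, -1, +2>, <+3, +5, +1>, <+1, +5, -5>].
step 9: apply <+1, +5, -5> → <15, 26, -12>
step 10: apply <+3, -1, +2> → <18, 25, -10>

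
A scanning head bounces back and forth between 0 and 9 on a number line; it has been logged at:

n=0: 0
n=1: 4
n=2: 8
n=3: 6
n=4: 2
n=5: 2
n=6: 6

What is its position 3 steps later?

The value reflects between 0 and 9, moving 4 per step.
  step 7: 6 → 8
  step 8: 8 → 4
  step 9: 4 → 0

0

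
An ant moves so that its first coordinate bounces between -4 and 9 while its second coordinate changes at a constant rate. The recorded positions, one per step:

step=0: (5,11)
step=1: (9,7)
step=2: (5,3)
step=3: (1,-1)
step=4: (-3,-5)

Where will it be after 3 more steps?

The first coordinate reflects between -4 and 9, moving 4 per step.
  step 5: -3 → -1
  step 6: -1 → 3
  step 7: 3 → 7
The second coordinate changes by -4 each step: at step 7 it is -17.

(7,-17)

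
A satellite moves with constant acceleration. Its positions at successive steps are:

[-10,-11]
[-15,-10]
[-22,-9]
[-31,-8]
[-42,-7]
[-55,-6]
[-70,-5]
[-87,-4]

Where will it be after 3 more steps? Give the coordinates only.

Successive displacements: [-5,+1], [-7,+1], [-9,+1], [-11,+1], [-13,+1], [-15,+1], [-17,+1] — each changes by [-2,+0].
step 8: [-87,-4] + [-19,+1] → [-106,-3]
step 9: [-106,-3] + [-21,+1] → [-127,-2]
step 10: [-127,-2] + [-23,+1] → [-150,-1]

[-150,-1]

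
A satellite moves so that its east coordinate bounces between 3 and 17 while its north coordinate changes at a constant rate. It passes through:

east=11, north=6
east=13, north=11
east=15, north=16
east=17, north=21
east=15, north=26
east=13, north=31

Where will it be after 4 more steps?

east=5, north=51

The east coordinate travels 2 per step and bounces off the walls at 3 and 17.
  step 6: 13 → 11
  step 7: 11 → 9
  step 8: 9 → 7
  step 9: 7 → 5
The north coordinate changes by +5 each step: at step 9 it is 51.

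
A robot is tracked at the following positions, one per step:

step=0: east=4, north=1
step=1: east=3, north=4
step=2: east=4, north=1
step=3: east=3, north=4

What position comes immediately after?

east=4, north=1

The jumps are (-1, +3), (+1, -3), (-1, +3) — a geometric progression with ratio -1.
step 4: east=3, north=4 + (+1, -3) → east=4, north=1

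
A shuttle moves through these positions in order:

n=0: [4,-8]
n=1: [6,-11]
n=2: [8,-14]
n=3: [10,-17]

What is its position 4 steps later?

[18,-29]

Constant displacement of [+2,-3] per step.
step 4: [10,-17] + [+2,-3] → [12,-20]
step 5: [12,-20] + [+2,-3] → [14,-23]
step 6: [14,-23] + [+2,-3] → [16,-26]
step 7: [16,-26] + [+2,-3] → [18,-29]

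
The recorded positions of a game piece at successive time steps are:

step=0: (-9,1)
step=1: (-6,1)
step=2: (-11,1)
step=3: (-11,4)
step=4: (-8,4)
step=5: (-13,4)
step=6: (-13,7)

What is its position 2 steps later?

(-15,7)

Differencing gives (+3,+0), (-5,+0), (+0,+3), (+3,+0), (-5,+0), (+0,+3). This is the pattern (+3,+0), (-5,+0), (+0,+3) repeated.
step 7: apply (+3,+0) → (-10,7)
step 8: apply (-5,+0) → (-15,7)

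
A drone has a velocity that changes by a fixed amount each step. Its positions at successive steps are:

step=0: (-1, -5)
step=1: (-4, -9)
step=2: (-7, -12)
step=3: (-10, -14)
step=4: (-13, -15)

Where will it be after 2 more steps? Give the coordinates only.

First differences are (-3, -4), (-3, -3), (-3, -2), (-3, -1); their common second difference is (+0, +1) (constant acceleration).
step 5: (-13, -15) + (-3, +0) → (-16, -15)
step 6: (-16, -15) + (-3, +1) → (-19, -14)

(-19, -14)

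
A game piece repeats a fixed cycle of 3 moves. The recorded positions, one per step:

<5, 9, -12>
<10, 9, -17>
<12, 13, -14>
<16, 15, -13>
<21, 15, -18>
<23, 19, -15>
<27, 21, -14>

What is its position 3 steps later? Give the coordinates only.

The moves between consecutive positions are <+5, +0, -5>, <+2, +4, +3>, <+4, +2, +1>, <+5, +0, -5>, <+2, +4, +3>, <+4, +2, +1>; they repeat the 3-cycle [<+5, +0, -5>, <+2, +4, +3>, <+4, +2, +1>].
step 7: apply <+5, +0, -5> → <32, 21, -19>
step 8: apply <+2, +4, +3> → <34, 25, -16>
step 9: apply <+4, +2, +1> → <38, 27, -15>

<38, 27, -15>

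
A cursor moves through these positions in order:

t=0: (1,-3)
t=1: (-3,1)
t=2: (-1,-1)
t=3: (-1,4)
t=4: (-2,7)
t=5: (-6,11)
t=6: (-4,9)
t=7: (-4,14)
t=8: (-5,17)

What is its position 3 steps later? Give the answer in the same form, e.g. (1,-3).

(-7,24)

Step-to-step displacements: (-4,+4), (+2,-2), (+0,+5), (-1,+3), (-4,+4), (+2,-2), (+0,+5), (-1,+3) — a repeating cycle of length 4.
step 9: apply (-4,+4) → (-9,21)
step 10: apply (+2,-2) → (-7,19)
step 11: apply (+0,+5) → (-7,24)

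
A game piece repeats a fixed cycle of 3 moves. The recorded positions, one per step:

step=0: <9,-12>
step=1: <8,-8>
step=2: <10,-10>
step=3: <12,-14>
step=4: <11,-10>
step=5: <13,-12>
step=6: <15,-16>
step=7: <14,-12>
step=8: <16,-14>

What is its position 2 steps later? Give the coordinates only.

<17,-14>

The moves between consecutive positions are <-1,+4>, <+2,-2>, <+2,-4>, <-1,+4>, <+2,-2>, <+2,-4>, <-1,+4>, <+2,-2>; they repeat the 3-cycle [<-1,+4>, <+2,-2>, <+2,-4>].
step 9: apply <+2,-4> → <18,-18>
step 10: apply <-1,+4> → <17,-14>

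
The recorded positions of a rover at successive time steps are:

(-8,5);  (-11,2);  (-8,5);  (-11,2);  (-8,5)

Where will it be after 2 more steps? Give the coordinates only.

The jumps are (-3,-3), (+3,+3), (-3,-3), (+3,+3) — a geometric progression with ratio -1.
step 5: (-8,5) + (-3,-3) → (-11,2)
step 6: (-11,2) + (+3,+3) → (-8,5)

(-8,5)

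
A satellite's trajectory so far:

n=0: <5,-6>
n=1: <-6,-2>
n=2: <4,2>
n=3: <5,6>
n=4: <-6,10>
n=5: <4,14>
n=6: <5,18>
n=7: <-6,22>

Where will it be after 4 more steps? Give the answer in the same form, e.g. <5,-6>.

<4,38>

The first coordinate repeats the cycle [5, -6, 4] with period 3; step 11 mod 3 = 2, giving 4.
The second coordinate changes by +4 each step, so at step 11 it is -6 + 11·(4) = 38.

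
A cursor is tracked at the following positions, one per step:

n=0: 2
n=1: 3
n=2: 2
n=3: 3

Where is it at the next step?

2

The jumps are +1, -1, +1 — a geometric progression with ratio -1.
step 4: 3 − 1 → 2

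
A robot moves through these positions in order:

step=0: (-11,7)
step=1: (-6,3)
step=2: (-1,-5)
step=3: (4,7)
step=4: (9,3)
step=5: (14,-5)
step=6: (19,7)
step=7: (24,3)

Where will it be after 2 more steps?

The first coordinate changes by +5 each step, so at step 9 it is -11 + 9·(5) = 34.
The second coordinate repeats the cycle [7, 3, -5] with period 3; step 9 mod 3 = 0, giving 7.

(34,7)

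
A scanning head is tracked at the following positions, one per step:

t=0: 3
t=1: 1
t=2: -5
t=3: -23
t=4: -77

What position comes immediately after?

-239

Consecutive displacements -2, -6, -18, -54 scale by a factor of 3 each step.
step 5: -77 − 162 → -239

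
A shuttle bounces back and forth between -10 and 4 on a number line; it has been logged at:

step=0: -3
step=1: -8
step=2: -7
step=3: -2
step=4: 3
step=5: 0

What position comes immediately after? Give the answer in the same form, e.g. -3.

The value reflects between -10 and 4, moving 5 per step.
  step 6: 0 → -5

-5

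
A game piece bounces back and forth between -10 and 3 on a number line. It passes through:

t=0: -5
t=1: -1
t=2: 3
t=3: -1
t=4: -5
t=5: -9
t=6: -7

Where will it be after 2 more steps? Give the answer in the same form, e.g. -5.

The value reflects between -10 and 3, moving 4 per step.
  step 7: -7 → -3
  step 8: -3 → 1

1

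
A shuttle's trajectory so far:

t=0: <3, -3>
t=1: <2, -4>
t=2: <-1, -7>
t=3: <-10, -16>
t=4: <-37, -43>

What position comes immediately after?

<-118, -124>

Consecutive displacements <-1, -1>, <-3, -3>, <-9, -9>, <-27, -27> scale by a factor of 3 each step.
step 5: <-37, -43> + <-81, -81> → <-118, -124>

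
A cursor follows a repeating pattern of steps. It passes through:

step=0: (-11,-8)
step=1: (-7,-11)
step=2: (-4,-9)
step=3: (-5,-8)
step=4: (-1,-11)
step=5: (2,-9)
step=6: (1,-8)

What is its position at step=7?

(5,-11)

Differencing gives (+4,-3), (+3,+2), (-1,+1), (+4,-3), (+3,+2), (-1,+1). This is the pattern (+4,-3), (+3,+2), (-1,+1) repeated.
step 7: apply (+4,-3) → (5,-11)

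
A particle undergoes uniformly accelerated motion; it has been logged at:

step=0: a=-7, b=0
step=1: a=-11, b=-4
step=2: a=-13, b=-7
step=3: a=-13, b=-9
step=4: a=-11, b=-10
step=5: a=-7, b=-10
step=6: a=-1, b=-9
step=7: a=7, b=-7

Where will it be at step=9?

First differences are (-4, -4), (-2, -3), (+0, -2), (+2, -1), (+4, +0), (+6, +1), (+8, +2); their common second difference is (+2, +1) (constant acceleration).
step 8: a=7, b=-7 + (+10, +3) → a=17, b=-4
step 9: a=17, b=-4 + (+12, +4) → a=29, b=0

a=29, b=0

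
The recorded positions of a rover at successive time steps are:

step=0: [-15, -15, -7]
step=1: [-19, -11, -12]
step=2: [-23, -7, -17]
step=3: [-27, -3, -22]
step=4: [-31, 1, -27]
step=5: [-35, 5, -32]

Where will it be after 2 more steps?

The position changes by [-4, +4, -5] every step.
step 6: [-35, 5, -32] + [-4, +4, -5] → [-39, 9, -37]
step 7: [-39, 9, -37] + [-4, +4, -5] → [-43, 13, -42]

[-43, 13, -42]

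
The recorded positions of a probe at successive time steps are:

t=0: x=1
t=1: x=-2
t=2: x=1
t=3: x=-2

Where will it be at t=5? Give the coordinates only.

Consecutive displacements -3, +3, -3 scale by a factor of -1 each step.
step 4: -2 + 3 → x=1
step 5: 1 − 3 → x=-2

x=-2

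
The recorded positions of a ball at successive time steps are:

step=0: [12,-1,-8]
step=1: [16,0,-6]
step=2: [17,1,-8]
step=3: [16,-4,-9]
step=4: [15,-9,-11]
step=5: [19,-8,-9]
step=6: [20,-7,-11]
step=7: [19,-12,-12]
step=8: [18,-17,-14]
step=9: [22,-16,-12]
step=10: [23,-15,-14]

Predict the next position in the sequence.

Differencing gives [+4,+1,+2], [+1,+1,-2], [-1,-5,-1], [-1,-5,-2], [+4,+1,+2], [+1,+1,-2], [-1,-5,-1], [-1,-5,-2], [+4,+1,+2], [+1,+1,-2]. This is the pattern [+4,+1,+2], [+1,+1,-2], [-1,-5,-1], [-1,-5,-2] repeated.
step 11: apply [-1,-5,-1] → [22,-20,-15]

[22,-20,-15]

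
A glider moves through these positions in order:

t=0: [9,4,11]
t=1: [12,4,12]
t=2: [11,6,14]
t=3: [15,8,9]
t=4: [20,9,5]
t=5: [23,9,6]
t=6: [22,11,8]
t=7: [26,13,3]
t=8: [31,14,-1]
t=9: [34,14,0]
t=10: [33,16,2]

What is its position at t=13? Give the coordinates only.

The moves between consecutive positions are [+3,+0,+1], [-1,+2,+2], [+4,+2,-5], [+5,+1,-4], [+3,+0,+1], [-1,+2,+2], [+4,+2,-5], [+5,+1,-4], [+3,+0,+1], [-1,+2,+2]; they repeat the 4-cycle [[+3,+0,+1], [-1,+2,+2], [+4,+2,-5], [+5,+1,-4]].
step 11: apply [+4,+2,-5] → [37,18,-3]
step 12: apply [+5,+1,-4] → [42,19,-7]
step 13: apply [+3,+0,+1] → [45,19,-6]

[45,19,-6]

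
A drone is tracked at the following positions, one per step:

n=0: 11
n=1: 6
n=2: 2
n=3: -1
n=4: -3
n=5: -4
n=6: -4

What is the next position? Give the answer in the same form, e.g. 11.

-3

Successive displacements: -5, -4, -3, -2, -1, +0 — each changes by +1.
step 7: -4 + 1 → -3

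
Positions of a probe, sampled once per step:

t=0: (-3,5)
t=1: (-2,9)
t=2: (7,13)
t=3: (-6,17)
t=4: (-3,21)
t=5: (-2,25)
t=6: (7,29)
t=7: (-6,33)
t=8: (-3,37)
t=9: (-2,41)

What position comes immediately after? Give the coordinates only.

The first coordinate repeats the cycle [-3, -2, 7, -6] with period 4; step 10 mod 4 = 2, giving 7.
The second coordinate changes by +4 each step, so at step 10 it is 5 + 10·(4) = 45.

(7,45)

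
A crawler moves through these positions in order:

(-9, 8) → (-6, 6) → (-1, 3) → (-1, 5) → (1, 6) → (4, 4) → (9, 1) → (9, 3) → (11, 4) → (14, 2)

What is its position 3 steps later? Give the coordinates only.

(21, 2)

The moves between consecutive positions are (+3, -2), (+5, -3), (+0, +2), (+2, +1), (+3, -2), (+5, -3), (+0, +2), (+2, +1), (+3, -2); they repeat the 4-cycle [(+3, -2), (+5, -3), (+0, +2), (+2, +1)].
step 10: apply (+5, -3) → (19, -1)
step 11: apply (+0, +2) → (19, 1)
step 12: apply (+2, +1) → (21, 2)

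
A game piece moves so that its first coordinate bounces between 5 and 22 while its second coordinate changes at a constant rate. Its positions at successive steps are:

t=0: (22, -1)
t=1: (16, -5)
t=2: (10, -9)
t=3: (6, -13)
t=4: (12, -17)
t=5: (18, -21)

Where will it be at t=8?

(8, -33)

The first coordinate reflects between 5 and 22, moving 6 per step.
  step 6: 18 → 20
  step 7: 20 → 14
  step 8: 14 → 8
The second coordinate changes by -4 each step: at step 8 it is -33.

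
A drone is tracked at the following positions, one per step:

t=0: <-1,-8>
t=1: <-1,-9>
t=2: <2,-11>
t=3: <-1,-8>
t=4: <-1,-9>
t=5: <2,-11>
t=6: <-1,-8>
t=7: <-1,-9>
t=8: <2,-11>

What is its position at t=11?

<2,-11>

Differencing gives <+0,-1>, <+3,-2>, <-3,+3>, <+0,-1>, <+3,-2>, <-3,+3>, <+0,-1>, <+3,-2>. This is the pattern <+0,-1>, <+3,-2>, <-3,+3> repeated.
step 9: apply <-3,+3> → <-1,-8>
step 10: apply <+0,-1> → <-1,-9>
step 11: apply <+3,-2> → <2,-11>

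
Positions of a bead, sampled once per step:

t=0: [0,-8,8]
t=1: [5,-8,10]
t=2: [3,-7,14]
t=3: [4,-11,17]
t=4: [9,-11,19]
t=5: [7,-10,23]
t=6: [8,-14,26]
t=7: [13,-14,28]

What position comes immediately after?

[11,-13,32]

The moves between consecutive positions are [+5,+0,+2], [-2,+1,+4], [+1,-4,+3], [+5,+0,+2], [-2,+1,+4], [+1,-4,+3], [+5,+0,+2]; they repeat the 3-cycle [[+5,+0,+2], [-2,+1,+4], [+1,-4,+3]].
step 8: apply [-2,+1,+4] → [11,-13,32]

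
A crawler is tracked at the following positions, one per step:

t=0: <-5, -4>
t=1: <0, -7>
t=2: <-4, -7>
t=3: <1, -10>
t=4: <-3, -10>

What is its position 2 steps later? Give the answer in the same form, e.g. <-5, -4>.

The moves between consecutive positions are <+5, -3>, <-4, +0>, <+5, -3>, <-4, +0>; they repeat the 2-cycle [<+5, -3>, <-4, +0>].
step 5: apply <+5, -3> → <2, -13>
step 6: apply <-4, +0> → <-2, -13>

<-2, -13>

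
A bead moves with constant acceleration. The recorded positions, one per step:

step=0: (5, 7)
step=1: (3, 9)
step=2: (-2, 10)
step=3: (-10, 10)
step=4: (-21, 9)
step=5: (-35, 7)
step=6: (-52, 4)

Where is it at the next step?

First differences are (-2, +2), (-5, +1), (-8, +0), (-11, -1), (-14, -2), (-17, -3); their common second difference is (-3, -1) (constant acceleration).
step 7: (-52, 4) + (-20, -4) → (-72, 0)

(-72, 0)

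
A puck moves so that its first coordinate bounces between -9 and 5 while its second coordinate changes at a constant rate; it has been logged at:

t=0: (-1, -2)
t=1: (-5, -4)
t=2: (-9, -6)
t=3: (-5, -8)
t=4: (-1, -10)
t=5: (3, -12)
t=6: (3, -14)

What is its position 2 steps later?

(-5, -18)

The first coordinate travels 4 per step and bounces off the walls at -9 and 5.
  step 7: 3 → -1
  step 8: -1 → -5
The second coordinate changes by -2 each step: at step 8 it is -18.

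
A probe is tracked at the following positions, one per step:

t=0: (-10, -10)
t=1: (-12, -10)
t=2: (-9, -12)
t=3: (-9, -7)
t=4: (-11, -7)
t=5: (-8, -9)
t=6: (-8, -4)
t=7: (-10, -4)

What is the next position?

Step-to-step displacements: (-2, +0), (+3, -2), (+0, +5), (-2, +0), (+3, -2), (+0, +5), (-2, +0) — a repeating cycle of length 3.
step 8: apply (+3, -2) → (-7, -6)

(-7, -6)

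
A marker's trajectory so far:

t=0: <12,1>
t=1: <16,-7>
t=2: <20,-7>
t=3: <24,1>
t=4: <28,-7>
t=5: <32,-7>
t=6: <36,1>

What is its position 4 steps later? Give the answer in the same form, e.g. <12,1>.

The first coordinate changes by +4 each step, so at step 10 it is 12 + 10·(4) = 52.
The second coordinate repeats the cycle [1, -7, -7] with period 3; step 10 mod 3 = 1, giving -7.

<52,-7>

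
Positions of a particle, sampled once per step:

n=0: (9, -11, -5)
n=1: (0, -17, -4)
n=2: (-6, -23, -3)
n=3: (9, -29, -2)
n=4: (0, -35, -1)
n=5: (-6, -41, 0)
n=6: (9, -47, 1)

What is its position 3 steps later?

First: cycles through 9, 0, -6 every 3 steps. Step 9 lands at position 0 of the cycle → 9.
Second: linear, -6 per step → -65 at step 9.
Third: linear, +1 per step → 4 at step 9.

(9, -65, 4)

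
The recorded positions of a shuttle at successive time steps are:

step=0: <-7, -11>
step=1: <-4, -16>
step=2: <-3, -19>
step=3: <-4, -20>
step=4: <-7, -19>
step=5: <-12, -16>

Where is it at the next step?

<-19, -11>

Taking differences between consecutive positions: <+3, -5>, <+1, -3>, <-1, -1>, <-3, +1>, <-5, +3>. These grow by <-2, +2> each step.
step 6: <-12, -16> + <-7, +5> → <-19, -11>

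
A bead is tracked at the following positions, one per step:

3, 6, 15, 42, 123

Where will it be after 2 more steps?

Consecutive displacements +3, +9, +27, +81 scale by a factor of 3 each step.
step 5: 123 + 243 → 366
step 6: 366 + 729 → 1095

1095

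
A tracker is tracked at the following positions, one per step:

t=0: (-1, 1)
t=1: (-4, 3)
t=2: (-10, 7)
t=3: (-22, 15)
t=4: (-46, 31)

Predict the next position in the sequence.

(-94, 63)

The jumps are (-3, +2), (-6, +4), (-12, +8), (-24, +16) — a geometric progression with ratio 2.
step 5: (-46, 31) + (-48, +32) → (-94, 63)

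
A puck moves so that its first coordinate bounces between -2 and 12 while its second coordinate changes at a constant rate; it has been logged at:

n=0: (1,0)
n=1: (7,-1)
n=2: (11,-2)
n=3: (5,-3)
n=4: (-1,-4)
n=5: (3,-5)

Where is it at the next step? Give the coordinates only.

The first coordinate travels 6 per step and bounces off the walls at -2 and 12.
  step 6: 3 → 9
The second coordinate changes by -1 each step: at step 6 it is -6.

(9,-6)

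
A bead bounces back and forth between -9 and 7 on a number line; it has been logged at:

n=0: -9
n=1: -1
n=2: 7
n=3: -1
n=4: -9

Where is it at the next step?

The value reflects between -9 and 7, moving 8 per step.
  step 5: -9 → -1

-1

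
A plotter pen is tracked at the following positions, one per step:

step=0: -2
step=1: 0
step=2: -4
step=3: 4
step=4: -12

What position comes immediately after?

20

Step-to-step displacements: +2, -4, +8, -16; each is -2× the previous.
step 5: -12 + 32 → 20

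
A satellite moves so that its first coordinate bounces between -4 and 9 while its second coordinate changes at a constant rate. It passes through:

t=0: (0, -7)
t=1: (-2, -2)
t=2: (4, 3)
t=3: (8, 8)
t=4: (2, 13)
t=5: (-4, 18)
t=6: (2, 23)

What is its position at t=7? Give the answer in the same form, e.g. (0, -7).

(8, 28)

The first coordinate reflects between -4 and 9, moving 6 per step.
  step 7: 2 → 8
The second coordinate changes by +5 each step: at step 7 it is 28.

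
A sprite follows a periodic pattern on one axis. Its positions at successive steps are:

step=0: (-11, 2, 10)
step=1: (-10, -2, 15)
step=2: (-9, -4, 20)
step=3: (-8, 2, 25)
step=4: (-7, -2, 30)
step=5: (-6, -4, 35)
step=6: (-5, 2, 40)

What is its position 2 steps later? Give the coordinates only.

(-3, -4, 50)

First: linear, +1 per step → -3 at step 8.
Second: cycles through 2, -2, -4 every 3 steps. Step 8 lands at position 2 of the cycle → -4.
Third: linear, +5 per step → 50 at step 8.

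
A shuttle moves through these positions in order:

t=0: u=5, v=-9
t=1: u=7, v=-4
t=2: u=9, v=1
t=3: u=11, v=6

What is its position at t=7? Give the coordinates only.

Each step adds (+2, +5) to the position.
step 4: u=11, v=6 + (+2, +5) → u=13, v=11
step 5: u=13, v=11 + (+2, +5) → u=15, v=16
step 6: u=15, v=16 + (+2, +5) → u=17, v=21
step 7: u=17, v=21 + (+2, +5) → u=19, v=26

u=19, v=26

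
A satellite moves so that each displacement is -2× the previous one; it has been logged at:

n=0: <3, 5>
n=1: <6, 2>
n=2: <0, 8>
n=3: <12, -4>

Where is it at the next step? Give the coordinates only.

Step-to-step displacements: <+3, -3>, <-6, +6>, <+12, -12>; each is -2× the previous.
step 4: <12, -4> + <-24, +24> → <-12, 20>

<-12, 20>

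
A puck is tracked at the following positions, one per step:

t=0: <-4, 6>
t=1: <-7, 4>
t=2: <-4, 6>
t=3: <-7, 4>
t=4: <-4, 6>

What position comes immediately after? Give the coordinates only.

The jumps are <-3, -2>, <+3, +2>, <-3, -2>, <+3, +2> — a geometric progression with ratio -1.
step 5: <-4, 6> + <-3, -2> → <-7, 4>

<-7, 4>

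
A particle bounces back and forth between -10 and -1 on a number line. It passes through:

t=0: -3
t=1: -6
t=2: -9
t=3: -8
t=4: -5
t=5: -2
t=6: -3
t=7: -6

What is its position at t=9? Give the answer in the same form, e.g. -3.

The value reflects between -10 and -1, moving 3 per step.
  step 8: -6 → -9
  step 9: -9 → -8

-8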